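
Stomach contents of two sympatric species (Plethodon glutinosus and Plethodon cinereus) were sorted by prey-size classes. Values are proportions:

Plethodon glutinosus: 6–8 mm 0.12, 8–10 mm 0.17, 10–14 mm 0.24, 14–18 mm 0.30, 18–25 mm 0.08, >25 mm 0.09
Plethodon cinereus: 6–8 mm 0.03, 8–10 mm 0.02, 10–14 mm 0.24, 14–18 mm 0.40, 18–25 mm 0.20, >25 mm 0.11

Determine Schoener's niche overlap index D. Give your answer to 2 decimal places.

Σ|p₁ᵢ − p₂ᵢ| = 0.09 + 0.15 + 0.00 + 0.10 + 0.12 + 0.02 = 0.48
D = 1 − ½ × 0.48 = 1 − 0.240 = 0.7600

0.76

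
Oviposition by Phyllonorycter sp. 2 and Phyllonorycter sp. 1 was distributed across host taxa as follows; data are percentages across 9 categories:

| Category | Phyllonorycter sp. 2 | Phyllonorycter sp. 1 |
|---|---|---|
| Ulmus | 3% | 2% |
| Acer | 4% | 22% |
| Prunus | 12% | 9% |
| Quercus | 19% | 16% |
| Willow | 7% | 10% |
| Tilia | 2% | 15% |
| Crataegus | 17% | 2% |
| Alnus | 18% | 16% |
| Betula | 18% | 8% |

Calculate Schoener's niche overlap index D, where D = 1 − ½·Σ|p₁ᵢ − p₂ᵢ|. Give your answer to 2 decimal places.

0.66

Convert percentages to proportions (divide by 100).
Σ|p₁ᵢ − p₂ᵢ| = 0.01 + 0.18 + 0.03 + 0.03 + 0.03 + 0.13 + 0.15 + 0.02 + 0.10 = 0.68
D = 1 − ½ × 0.68 = 1 − 0.340 = 0.6600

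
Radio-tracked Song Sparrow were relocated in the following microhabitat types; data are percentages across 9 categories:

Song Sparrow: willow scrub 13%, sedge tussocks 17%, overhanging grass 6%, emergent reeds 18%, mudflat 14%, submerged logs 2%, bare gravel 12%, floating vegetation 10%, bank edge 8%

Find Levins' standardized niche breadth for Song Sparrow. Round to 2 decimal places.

Convert percentages to proportions (divide by 100).
Σpᵢ² = 0.13² + 0.17² + 0.06² + 0.18² + 0.14² + 0.02² + 0.12² + 0.10² + 0.08² = 0.0169 + 0.0289 + 0.0036 + 0.0324 + 0.0196 + 0.0004 + 0.0144 + 0.0100 + 0.0064 = 0.1326
B = 1 / 0.1326 = 7.5415
Bₛ = (B − 1)/(n − 1) = (7.5415 − 1)/(9 − 1) = 6.5415/8 = 0.8177

0.82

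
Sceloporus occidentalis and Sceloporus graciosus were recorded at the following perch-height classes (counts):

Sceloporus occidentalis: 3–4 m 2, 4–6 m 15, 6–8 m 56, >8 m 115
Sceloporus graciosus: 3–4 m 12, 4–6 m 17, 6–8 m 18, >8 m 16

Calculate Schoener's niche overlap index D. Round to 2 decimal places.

Proportions for Sceloporus occidentalis (n=188): 2/188=0.0106, 15/188=0.0798, 56/188=0.2979, 115/188=0.6117
Proportions for Sceloporus graciosus (n=63): 12/63=0.1905, 17/63=0.2698, 18/63=0.2857, 16/63=0.2540
Σ|p₁ᵢ − p₂ᵢ| = 0.1799 + 0.1900 + 0.0122 + 0.3577 = 0.7398
D = 1 − ½ × 0.7398 = 1 − 0.36990 = 0.63010

0.63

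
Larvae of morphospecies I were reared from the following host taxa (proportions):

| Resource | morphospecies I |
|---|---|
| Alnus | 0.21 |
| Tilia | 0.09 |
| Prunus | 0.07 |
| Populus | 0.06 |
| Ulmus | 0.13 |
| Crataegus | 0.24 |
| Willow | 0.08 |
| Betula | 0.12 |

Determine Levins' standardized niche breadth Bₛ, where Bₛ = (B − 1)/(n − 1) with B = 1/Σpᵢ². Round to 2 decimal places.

0.77

Σpᵢ² = 0.21² + 0.09² + 0.07² + 0.06² + 0.13² + 0.24² + 0.08² + 0.12² = 0.0441 + 0.0081 + 0.0049 + 0.0036 + 0.0169 + 0.0576 + 0.0064 + 0.0144 = 0.1560
B = 1 / 0.1560 = 6.4103
Bₛ = (B − 1)/(n − 1) = (6.4103 − 1)/(8 − 1) = 5.4103/7 = 0.7729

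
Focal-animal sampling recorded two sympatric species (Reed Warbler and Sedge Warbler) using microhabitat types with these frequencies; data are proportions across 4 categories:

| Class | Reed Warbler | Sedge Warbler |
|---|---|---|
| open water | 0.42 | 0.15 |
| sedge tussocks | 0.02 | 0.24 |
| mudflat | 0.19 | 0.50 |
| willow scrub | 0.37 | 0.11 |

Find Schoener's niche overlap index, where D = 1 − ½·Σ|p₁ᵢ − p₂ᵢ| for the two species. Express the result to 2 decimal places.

0.47

Σ|p₁ᵢ − p₂ᵢ| = 0.27 + 0.22 + 0.31 + 0.26 = 1.06
D = 1 − ½ × 1.06 = 1 − 0.530 = 0.4700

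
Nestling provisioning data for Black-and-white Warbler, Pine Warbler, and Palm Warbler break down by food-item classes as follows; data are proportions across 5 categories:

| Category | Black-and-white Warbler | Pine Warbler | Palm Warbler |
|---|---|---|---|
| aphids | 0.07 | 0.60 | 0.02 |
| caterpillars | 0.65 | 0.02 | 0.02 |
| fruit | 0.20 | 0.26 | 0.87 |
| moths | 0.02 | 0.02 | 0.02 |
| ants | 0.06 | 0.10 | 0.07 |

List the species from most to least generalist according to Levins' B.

Pine Warbler > Black-and-white Warbler > Palm Warbler

Σp_Blacᵢ² = 0.07² + 0.65² + 0.20² + 0.02² + 0.06² = 0.0049 + 0.4225 + 0.0400 + 0.0004 + 0.0036 = 0.4714
B_Blac = 1 / 0.4714 = 2.1213
Σp_Pineᵢ² = 0.60² + 0.02² + 0.26² + 0.02² + 0.10² = 0.3600 + 0.0004 + 0.0676 + 0.0004 + 0.0100 = 0.4384
B_Pine = 1 / 0.4384 = 2.2810
Σp_Palmᵢ² = 0.02² + 0.02² + 0.87² + 0.02² + 0.07² = 0.0004 + 0.0004 + 0.7569 + 0.0004 + 0.0049 = 0.7630
B_Palm = 1 / 0.7630 = 1.3106
Ranking by B (broadest → narrowest): Pine Warbler (2.28) > Black-and-white Warbler (2.12) > Palm Warbler (1.31)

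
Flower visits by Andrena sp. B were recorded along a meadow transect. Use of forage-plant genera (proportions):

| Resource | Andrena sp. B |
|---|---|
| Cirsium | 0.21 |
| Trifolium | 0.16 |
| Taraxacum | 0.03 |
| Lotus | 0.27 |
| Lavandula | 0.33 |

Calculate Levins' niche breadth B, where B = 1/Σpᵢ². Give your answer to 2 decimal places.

3.96

Σpᵢ² = 0.21² + 0.16² + 0.03² + 0.27² + 0.33² = 0.0441 + 0.0256 + 0.0009 + 0.0729 + 0.1089 = 0.2524
B = 1 / 0.2524 = 3.9620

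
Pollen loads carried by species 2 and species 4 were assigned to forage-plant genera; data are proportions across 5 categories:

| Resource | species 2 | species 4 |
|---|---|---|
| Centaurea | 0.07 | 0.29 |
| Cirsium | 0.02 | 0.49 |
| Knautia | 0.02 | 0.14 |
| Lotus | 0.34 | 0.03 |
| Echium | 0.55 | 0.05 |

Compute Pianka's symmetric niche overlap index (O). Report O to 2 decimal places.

Σ p₁ᵢp₂ᵢ = 0.0203 + 0.0098 + 0.0028 + 0.0102 + 0.0275 = 0.0706
Σp_1ᵢ² = 0.07² + 0.02² + 0.02² + 0.34² + 0.55² = 0.0049 + 0.0004 + 0.0004 + 0.1156 + 0.3025 = 0.4238
Σp_2ᵢ² = 0.29² + 0.49² + 0.14² + 0.03² + 0.05² = 0.0841 + 0.2401 + 0.0196 + 0.0009 + 0.0025 = 0.3472
O = 0.0706 / √(0.4238 × 0.3472) = 0.0706 / 0.38359 = 0.1841

0.18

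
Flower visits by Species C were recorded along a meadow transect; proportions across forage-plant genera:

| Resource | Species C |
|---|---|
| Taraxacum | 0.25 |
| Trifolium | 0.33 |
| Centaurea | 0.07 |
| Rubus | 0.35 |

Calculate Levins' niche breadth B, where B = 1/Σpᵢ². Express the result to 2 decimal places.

3.35

Σpᵢ² = 0.25² + 0.33² + 0.07² + 0.35² = 0.0625 + 0.1089 + 0.0049 + 0.1225 = 0.2988
B = 1 / 0.2988 = 3.3467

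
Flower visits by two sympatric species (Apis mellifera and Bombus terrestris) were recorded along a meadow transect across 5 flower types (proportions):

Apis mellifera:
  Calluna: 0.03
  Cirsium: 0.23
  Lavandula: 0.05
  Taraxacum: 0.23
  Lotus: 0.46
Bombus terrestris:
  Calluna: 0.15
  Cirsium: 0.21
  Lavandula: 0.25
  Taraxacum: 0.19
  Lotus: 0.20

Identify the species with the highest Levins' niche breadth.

Σp_mellᵢ² = 0.03² + 0.23² + 0.05² + 0.23² + 0.46² = 0.0009 + 0.0529 + 0.0025 + 0.0529 + 0.2116 = 0.3208
B_mell = 1 / 0.3208 = 3.1172
Σp_terrᵢ² = 0.15² + 0.21² + 0.25² + 0.19² + 0.20² = 0.0225 + 0.0441 + 0.0625 + 0.0361 + 0.0400 = 0.2052
B_terr = 1 / 0.2052 = 4.8733
Highest B → broadest niche (most generalist): Bombus terrestris (B = 4.87).

Bombus terrestris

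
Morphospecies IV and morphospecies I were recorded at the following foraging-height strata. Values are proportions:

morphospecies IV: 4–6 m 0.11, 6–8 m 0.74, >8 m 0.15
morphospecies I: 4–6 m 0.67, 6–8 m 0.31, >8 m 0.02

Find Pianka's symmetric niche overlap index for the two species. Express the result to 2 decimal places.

0.54

Σ p₁ᵢp₂ᵢ = 0.0737 + 0.2294 + 0.0030 = 0.3061
Σp_1ᵢ² = 0.11² + 0.74² + 0.15² = 0.0121 + 0.5476 + 0.0225 = 0.5822
Σp_2ᵢ² = 0.67² + 0.31² + 0.02² = 0.4489 + 0.0961 + 0.0004 = 0.5454
O = 0.3061 / √(0.5822 × 0.5454) = 0.3061 / 0.56350 = 0.5432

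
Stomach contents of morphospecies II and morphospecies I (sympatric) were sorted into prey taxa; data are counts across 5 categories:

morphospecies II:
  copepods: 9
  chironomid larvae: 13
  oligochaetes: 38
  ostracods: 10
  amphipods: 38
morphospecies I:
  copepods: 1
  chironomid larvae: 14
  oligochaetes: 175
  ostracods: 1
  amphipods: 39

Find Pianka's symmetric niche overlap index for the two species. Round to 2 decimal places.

0.81

Proportions for morphospecies II (n=108): 9/108=0.0833, 13/108=0.1204, 38/108=0.3519, 10/108=0.0926, 38/108=0.3519
Proportions for morphospecies I (n=230): 1/230=0.0043, 14/230=0.0609, 175/230=0.7609, 1/230=0.0043, 39/230=0.1696
Σ p₁ᵢp₂ᵢ = 0.000358 + 0.007332 + 0.267761 + 0.000398 + 0.059682 = 0.335531
Σp_1ᵢ² = 0.0833² + 0.1204² + 0.3519² + 0.0926² + 0.3519² = 0.006939 + 0.014496 + 0.123834 + 0.008575 + 0.123834 = 0.277678
Σp_2ᵢ² = 0.0043² + 0.0609² + 0.7609² + 0.0043² + 0.1696² = 0.000018 + 0.003709 + 0.578969 + 0.000018 + 0.028764 = 0.611478
O = 0.335531 / √(0.277678 × 0.611478) = 0.335531 / 0.4120607 = 0.8143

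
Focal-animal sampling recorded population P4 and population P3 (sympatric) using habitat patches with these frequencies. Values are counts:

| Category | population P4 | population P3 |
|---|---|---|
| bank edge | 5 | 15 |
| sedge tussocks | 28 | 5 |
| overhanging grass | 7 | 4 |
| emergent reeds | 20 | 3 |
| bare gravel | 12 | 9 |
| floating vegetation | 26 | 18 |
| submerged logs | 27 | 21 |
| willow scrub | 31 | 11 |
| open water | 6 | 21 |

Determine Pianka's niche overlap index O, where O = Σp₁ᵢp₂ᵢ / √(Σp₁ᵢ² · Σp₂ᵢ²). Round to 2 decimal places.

0.76

Proportions for population P4 (n=162): 5/162=0.0309, 28/162=0.1728, 7/162=0.0432, 20/162=0.1235, 12/162=0.0741, 26/162=0.1605, 27/162=0.1667, 31/162=0.1914, 6/162=0.0370
Proportions for population P3 (n=107): 15/107=0.1402, 5/107=0.0467, 4/107=0.0374, 3/107=0.0280, 9/107=0.0841, 18/107=0.1682, 21/107=0.1963, 11/107=0.1028, 21/107=0.1963
Σ p₁ᵢp₂ᵢ = 0.004332 + 0.008070 + 0.001616 + 0.003458 + 0.006232 + 0.026996 + 0.032723 + 0.019676 + 0.007263 = 0.110366
Σp_1ᵢ² = 0.0309² + 0.1728² + 0.0432² + 0.1235² + 0.0741² + 0.1605² + 0.1667² + 0.1914² + 0.0370² = 0.000955 + 0.029860 + 0.001866 + 0.015252 + 0.005491 + 0.025760 + 0.027789 + 0.036634 + 0.001369 = 0.144976
Σp_2ᵢ² = 0.1402² + 0.0467² + 0.0374² + 0.0280² + 0.0841² + 0.1682² + 0.1963² + 0.1028² + 0.1963² = 0.019656 + 0.002181 + 0.001399 + 0.000784 + 0.007073 + 0.028291 + 0.038534 + 0.010568 + 0.038534 = 0.147020
O = 0.110366 / √(0.144976 × 0.147020) = 0.110366 / 0.1459944 = 0.7560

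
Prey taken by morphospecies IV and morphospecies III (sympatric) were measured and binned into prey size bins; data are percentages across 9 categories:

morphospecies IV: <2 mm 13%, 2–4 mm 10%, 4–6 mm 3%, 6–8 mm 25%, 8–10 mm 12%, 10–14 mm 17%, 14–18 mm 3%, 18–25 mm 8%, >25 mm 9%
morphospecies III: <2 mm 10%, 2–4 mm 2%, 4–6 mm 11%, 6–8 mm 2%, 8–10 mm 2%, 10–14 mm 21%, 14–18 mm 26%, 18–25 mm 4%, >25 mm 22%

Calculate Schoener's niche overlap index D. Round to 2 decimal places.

0.52

Convert percentages to proportions (divide by 100).
Σ|p₁ᵢ − p₂ᵢ| = 0.03 + 0.08 + 0.08 + 0.23 + 0.10 + 0.04 + 0.23 + 0.04 + 0.13 = 0.96
D = 1 − ½ × 0.96 = 1 − 0.480 = 0.5200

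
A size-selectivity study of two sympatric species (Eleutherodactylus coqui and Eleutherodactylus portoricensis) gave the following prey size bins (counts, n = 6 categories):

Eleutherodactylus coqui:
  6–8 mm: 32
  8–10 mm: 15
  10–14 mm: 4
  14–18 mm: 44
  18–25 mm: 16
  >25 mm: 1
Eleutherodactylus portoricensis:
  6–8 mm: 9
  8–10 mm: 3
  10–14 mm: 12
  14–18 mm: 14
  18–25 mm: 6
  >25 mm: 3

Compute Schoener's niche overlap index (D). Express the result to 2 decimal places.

0.73

Proportions for Eleutherodactylus coqui (n=112): 32/112=0.2857, 15/112=0.1339, 4/112=0.0357, 44/112=0.3929, 16/112=0.1429, 1/112=0.0089
Proportions for Eleutherodactylus portoricensis (n=47): 9/47=0.1915, 3/47=0.0638, 12/47=0.2553, 14/47=0.2979, 6/47=0.1277, 3/47=0.0638
Σ|p₁ᵢ − p₂ᵢ| = 0.0942 + 0.0701 + 0.2196 + 0.0950 + 0.0152 + 0.0549 = 0.5490
D = 1 − ½ × 0.5490 = 1 − 0.27450 = 0.72550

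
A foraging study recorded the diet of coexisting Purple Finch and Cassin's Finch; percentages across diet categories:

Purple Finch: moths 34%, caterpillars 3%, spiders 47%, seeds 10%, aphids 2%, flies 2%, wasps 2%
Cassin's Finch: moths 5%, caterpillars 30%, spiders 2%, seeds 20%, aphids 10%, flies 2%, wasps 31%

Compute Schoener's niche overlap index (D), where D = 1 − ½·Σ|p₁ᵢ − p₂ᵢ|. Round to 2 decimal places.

0.26

Convert percentages to proportions (divide by 100).
Σ|p₁ᵢ − p₂ᵢ| = 0.29 + 0.27 + 0.45 + 0.10 + 0.08 + 0.00 + 0.29 = 1.48
D = 1 − ½ × 1.48 = 1 − 0.740 = 0.2600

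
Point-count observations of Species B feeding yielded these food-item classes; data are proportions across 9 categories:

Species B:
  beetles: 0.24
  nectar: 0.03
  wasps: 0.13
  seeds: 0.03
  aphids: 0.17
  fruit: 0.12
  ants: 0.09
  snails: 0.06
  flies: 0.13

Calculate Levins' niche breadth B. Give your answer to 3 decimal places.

Σpᵢ² = 0.24² + 0.03² + 0.13² + 0.03² + 0.17² + 0.12² + 0.09² + 0.06² + 0.13² = 0.0576 + 0.0009 + 0.0169 + 0.0009 + 0.0289 + 0.0144 + 0.0081 + 0.0036 + 0.0169 = 0.1482
B = 1 / 0.1482 = 6.74764

6.748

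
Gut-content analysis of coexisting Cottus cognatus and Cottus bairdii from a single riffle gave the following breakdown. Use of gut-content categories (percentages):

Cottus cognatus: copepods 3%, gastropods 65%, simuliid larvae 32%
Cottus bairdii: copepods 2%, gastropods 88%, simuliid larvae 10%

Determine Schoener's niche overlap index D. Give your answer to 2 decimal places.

Convert percentages to proportions (divide by 100).
Σ|p₁ᵢ − p₂ᵢ| = 0.01 + 0.23 + 0.22 = 0.46
D = 1 − ½ × 0.46 = 1 − 0.230 = 0.7700

0.77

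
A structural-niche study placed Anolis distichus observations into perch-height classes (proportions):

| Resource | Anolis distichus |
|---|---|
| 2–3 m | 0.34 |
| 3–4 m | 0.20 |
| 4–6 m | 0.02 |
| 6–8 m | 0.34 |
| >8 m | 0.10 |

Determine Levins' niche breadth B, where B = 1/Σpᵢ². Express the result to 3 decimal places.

Σpᵢ² = 0.34² + 0.20² + 0.02² + 0.34² + 0.10² = 0.1156 + 0.0400 + 0.0004 + 0.1156 + 0.0100 = 0.2816
B = 1 / 0.2816 = 3.55114

3.551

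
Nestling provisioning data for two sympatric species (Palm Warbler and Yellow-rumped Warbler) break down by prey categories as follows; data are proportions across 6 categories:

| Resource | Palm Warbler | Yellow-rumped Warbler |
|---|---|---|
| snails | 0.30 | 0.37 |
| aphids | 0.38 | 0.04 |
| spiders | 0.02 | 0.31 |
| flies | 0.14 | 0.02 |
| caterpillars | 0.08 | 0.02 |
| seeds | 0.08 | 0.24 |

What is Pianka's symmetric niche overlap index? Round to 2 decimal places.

Σ p₁ᵢp₂ᵢ = 0.1110 + 0.0152 + 0.0062 + 0.0028 + 0.0016 + 0.0192 = 0.1560
Σp_1ᵢ² = 0.30² + 0.38² + 0.02² + 0.14² + 0.08² + 0.08² = 0.0900 + 0.1444 + 0.0004 + 0.0196 + 0.0064 + 0.0064 = 0.2672
Σp_2ᵢ² = 0.37² + 0.04² + 0.31² + 0.02² + 0.02² + 0.24² = 0.1369 + 0.0016 + 0.0961 + 0.0004 + 0.0004 + 0.0576 = 0.2930
O = 0.1560 / √(0.2672 × 0.2930) = 0.1560 / 0.27980 = 0.5575

0.56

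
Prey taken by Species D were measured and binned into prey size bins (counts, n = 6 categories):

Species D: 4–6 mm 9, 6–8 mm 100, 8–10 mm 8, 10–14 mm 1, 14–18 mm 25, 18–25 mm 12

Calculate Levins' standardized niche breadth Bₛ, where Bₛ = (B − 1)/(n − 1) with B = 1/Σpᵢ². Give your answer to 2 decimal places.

Proportions for Species D (n=155): 9/155=0.0581, 100/155=0.6452, 8/155=0.0516, 1/155=0.0065, 25/155=0.1613, 12/155=0.0774
Σpᵢ² = 0.0581² + 0.6452² + 0.0516² + 0.0065² + 0.1613² + 0.0774² = 0.003376 + 0.416283 + 0.002663 + 0.000042 + 0.026018 + 0.005991 = 0.454373
B = 1 / 0.454373 = 2.2008
Bₛ = (B − 1)/(n − 1) = (2.2008 − 1)/(6 − 1) = 1.2008/5 = 0.2402

0.24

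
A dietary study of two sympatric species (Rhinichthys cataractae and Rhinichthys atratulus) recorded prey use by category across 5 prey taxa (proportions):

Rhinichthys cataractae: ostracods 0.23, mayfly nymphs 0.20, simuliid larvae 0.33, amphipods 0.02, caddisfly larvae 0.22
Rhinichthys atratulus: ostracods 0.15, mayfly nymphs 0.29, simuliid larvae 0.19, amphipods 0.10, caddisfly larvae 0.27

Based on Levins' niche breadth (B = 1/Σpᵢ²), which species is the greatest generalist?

Σp_cataᵢ² = 0.23² + 0.20² + 0.33² + 0.02² + 0.22² = 0.0529 + 0.0400 + 0.1089 + 0.0004 + 0.0484 = 0.2506
B_cata = 1 / 0.2506 = 3.9904
Σp_atraᵢ² = 0.15² + 0.29² + 0.19² + 0.10² + 0.27² = 0.0225 + 0.0841 + 0.0361 + 0.0100 + 0.0729 = 0.2256
B_atra = 1 / 0.2256 = 4.4326
Highest B → broadest niche (most generalist): Rhinichthys atratulus (B = 4.43).

Rhinichthys atratulus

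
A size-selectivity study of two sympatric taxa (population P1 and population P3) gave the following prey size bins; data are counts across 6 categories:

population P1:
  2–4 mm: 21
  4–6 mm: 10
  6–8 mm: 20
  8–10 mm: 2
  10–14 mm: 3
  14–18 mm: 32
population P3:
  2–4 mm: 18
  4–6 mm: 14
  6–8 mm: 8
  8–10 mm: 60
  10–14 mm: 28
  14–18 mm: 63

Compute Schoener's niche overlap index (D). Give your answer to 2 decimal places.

0.60

Proportions for population P1 (n=88): 21/88=0.2386, 10/88=0.1136, 20/88=0.2273, 2/88=0.0227, 3/88=0.0341, 32/88=0.3636
Proportions for population P3 (n=191): 18/191=0.0942, 14/191=0.0733, 8/191=0.0419, 60/191=0.3141, 28/191=0.1466, 63/191=0.3298
Σ|p₁ᵢ − p₂ᵢ| = 0.1444 + 0.0403 + 0.1854 + 0.2914 + 0.1125 + 0.0338 = 0.8078
D = 1 − ½ × 0.8078 = 1 − 0.40390 = 0.59610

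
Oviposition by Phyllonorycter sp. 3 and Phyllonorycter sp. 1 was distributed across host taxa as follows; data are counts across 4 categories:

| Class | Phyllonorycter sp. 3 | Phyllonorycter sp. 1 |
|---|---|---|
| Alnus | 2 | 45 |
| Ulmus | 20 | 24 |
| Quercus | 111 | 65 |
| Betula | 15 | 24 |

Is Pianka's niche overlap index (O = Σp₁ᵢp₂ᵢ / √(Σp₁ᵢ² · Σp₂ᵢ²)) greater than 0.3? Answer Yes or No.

Yes

Proportions for Phyllonorycter sp. 3 (n=148): 2/148=0.0135, 20/148=0.1351, 111/148=0.7500, 15/148=0.1014
Proportions for Phyllonorycter sp. 1 (n=158): 45/158=0.2848, 24/158=0.1519, 65/158=0.4114, 24/158=0.1519
Σ p₁ᵢp₂ᵢ = 0.003845 + 0.020522 + 0.308550 + 0.015403 = 0.348320
Σp_1ᵢ² = 0.0135² + 0.1351² + 0.7500² + 0.1014² = 0.000182 + 0.018252 + 0.562500 + 0.010282 = 0.591216
Σp_2ᵢ² = 0.2848² + 0.1519² + 0.4114² + 0.1519² = 0.081111 + 0.023074 + 0.169250 + 0.023074 = 0.296509
O = 0.348320 / √(0.591216 × 0.296509) = 0.348320 / 0.4186895 = 0.8319
O = 0.8319 > 0.3 → Yes.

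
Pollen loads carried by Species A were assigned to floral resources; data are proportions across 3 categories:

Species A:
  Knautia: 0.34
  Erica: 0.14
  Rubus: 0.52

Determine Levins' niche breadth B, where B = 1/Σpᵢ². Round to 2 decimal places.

2.47

Σpᵢ² = 0.34² + 0.14² + 0.52² = 0.1156 + 0.0196 + 0.2704 = 0.4056
B = 1 / 0.4056 = 2.4655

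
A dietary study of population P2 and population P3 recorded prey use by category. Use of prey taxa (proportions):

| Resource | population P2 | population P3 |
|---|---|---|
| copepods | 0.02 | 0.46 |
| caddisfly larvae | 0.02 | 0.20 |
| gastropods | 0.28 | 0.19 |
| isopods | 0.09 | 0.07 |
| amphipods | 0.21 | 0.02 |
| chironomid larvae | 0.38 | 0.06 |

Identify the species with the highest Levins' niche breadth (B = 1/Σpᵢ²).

population P2

Σp_P2ᵢ² = 0.02² + 0.02² + 0.28² + 0.09² + 0.21² + 0.38² = 0.0004 + 0.0004 + 0.0784 + 0.0081 + 0.0441 + 0.1444 = 0.2758
B_P2 = 1 / 0.2758 = 3.6258
Σp_P3ᵢ² = 0.46² + 0.20² + 0.19² + 0.07² + 0.02² + 0.06² = 0.2116 + 0.0400 + 0.0361 + 0.0049 + 0.0004 + 0.0036 = 0.2966
B_P3 = 1 / 0.2966 = 3.3715
Highest B → broadest niche (most generalist): population P2 (B = 3.63).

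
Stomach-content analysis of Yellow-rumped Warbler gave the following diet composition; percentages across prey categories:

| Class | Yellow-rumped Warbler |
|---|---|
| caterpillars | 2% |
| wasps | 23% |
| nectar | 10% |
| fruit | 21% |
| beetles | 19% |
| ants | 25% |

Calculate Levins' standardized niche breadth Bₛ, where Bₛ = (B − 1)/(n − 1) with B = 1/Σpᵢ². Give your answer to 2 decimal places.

0.77

Convert percentages to proportions (divide by 100).
Σpᵢ² = 0.02² + 0.23² + 0.10² + 0.21² + 0.19² + 0.25² = 0.0004 + 0.0529 + 0.0100 + 0.0441 + 0.0361 + 0.0625 = 0.2060
B = 1 / 0.2060 = 4.8544
Bₛ = (B − 1)/(n − 1) = (4.8544 − 1)/(6 − 1) = 3.8544/5 = 0.7709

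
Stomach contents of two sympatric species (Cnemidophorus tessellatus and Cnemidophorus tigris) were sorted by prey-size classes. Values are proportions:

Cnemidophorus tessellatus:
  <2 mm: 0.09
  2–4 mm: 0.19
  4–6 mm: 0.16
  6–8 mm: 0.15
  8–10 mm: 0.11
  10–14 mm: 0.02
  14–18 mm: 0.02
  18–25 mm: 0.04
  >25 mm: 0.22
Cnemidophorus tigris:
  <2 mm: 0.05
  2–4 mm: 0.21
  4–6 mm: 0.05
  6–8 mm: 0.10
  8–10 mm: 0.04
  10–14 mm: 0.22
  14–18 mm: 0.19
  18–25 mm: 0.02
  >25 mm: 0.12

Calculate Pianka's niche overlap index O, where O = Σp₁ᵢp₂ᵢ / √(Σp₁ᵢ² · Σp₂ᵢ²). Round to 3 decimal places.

Σ p₁ᵢp₂ᵢ = 0.0045 + 0.0399 + 0.0080 + 0.0150 + 0.0044 + 0.0044 + 0.0038 + 0.0008 + 0.0264 = 0.1072
Σp_1ᵢ² = 0.09² + 0.19² + 0.16² + 0.15² + 0.11² + 0.02² + 0.02² + 0.04² + 0.22² = 0.0081 + 0.0361 + 0.0256 + 0.0225 + 0.0121 + 0.0004 + 0.0004 + 0.0016 + 0.0484 = 0.1552
Σp_2ᵢ² = 0.05² + 0.21² + 0.05² + 0.10² + 0.04² + 0.22² + 0.19² + 0.02² + 0.12² = 0.0025 + 0.0441 + 0.0025 + 0.0100 + 0.0016 + 0.0484 + 0.0361 + 0.0004 + 0.0144 = 0.1600
O = 0.1072 / √(0.1552 × 0.1600) = 0.1072 / 0.157582 = 0.68028

0.680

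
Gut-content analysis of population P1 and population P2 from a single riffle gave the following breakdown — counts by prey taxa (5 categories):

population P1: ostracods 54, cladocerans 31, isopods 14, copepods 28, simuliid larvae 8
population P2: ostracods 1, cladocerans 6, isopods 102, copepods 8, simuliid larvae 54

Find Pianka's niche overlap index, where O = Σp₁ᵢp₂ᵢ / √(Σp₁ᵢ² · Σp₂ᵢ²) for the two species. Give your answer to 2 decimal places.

0.29

Proportions for population P1 (n=135): 54/135=0.4000, 31/135=0.2296, 14/135=0.1037, 28/135=0.2074, 8/135=0.0593
Proportions for population P2 (n=171): 1/171=0.0058, 6/171=0.0351, 102/171=0.5965, 8/171=0.0468, 54/171=0.3158
Σ p₁ᵢp₂ᵢ = 0.002320 + 0.008059 + 0.061857 + 0.009706 + 0.018727 = 0.100669
Σp_1ᵢ² = 0.4000² + 0.2296² + 0.1037² + 0.2074² + 0.0593² = 0.160000 + 0.052716 + 0.010754 + 0.043015 + 0.003516 = 0.270001
Σp_2ᵢ² = 0.0058² + 0.0351² + 0.5965² + 0.0468² + 0.3158² = 0.000034 + 0.001232 + 0.355812 + 0.002190 + 0.099730 = 0.458998
O = 0.100669 / √(0.270001 × 0.458998) = 0.100669 / 0.3520368 = 0.2860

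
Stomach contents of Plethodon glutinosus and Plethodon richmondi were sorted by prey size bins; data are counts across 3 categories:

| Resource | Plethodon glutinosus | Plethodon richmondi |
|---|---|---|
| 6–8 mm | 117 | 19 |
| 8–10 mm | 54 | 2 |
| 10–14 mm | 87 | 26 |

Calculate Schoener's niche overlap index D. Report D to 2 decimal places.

Proportions for Plethodon glutinosus (n=258): 117/258=0.4535, 54/258=0.2093, 87/258=0.3372
Proportions for Plethodon richmondi (n=47): 19/47=0.4043, 2/47=0.0426, 26/47=0.5532
Σ|p₁ᵢ − p₂ᵢ| = 0.0492 + 0.1667 + 0.2160 = 0.4319
D = 1 − ½ × 0.4319 = 1 − 0.21595 = 0.78405

0.78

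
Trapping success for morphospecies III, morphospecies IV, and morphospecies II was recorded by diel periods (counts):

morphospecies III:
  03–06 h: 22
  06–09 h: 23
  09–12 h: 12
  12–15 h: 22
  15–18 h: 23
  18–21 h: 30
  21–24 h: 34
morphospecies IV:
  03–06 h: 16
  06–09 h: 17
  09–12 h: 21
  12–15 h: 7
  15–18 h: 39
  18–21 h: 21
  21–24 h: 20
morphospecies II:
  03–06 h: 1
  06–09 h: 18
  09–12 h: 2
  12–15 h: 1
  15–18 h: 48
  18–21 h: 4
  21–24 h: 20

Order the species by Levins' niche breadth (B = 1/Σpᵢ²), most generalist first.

Proportions for morphospecies III (n=166): 22/166=0.1325, 23/166=0.1386, 12/166=0.0723, 22/166=0.1325, 23/166=0.1386, 30/166=0.1807, 34/166=0.2048
Proportions for morphospecies IV (n=141): 16/141=0.1135, 17/141=0.1206, 21/141=0.1489, 7/141=0.0496, 39/141=0.2766, 21/141=0.1489, 20/141=0.1418
Proportions for morphospecies II (n=94): 1/94=0.0106, 18/94=0.1915, 2/94=0.0213, 1/94=0.0106, 48/94=0.5106, 4/94=0.0426, 20/94=0.2128
Σp_IIIᵢ² = 0.1325² + 0.1386² + 0.0723² + 0.1325² + 0.1386² + 0.1807² + 0.2048² = 0.017556 + 0.019210 + 0.005227 + 0.017556 + 0.019210 + 0.032652 + 0.041943 = 0.153354
B_III = 1 / 0.153354 = 6.5209
Σp_IVᵢ² = 0.1135² + 0.1206² + 0.1489² + 0.0496² + 0.2766² + 0.1489² + 0.1418² = 0.012882 + 0.014544 + 0.022171 + 0.002460 + 0.076508 + 0.022171 + 0.020107 = 0.170843
B_IV = 1 / 0.170843 = 5.8533
Σp_IIᵢ² = 0.0106² + 0.1915² + 0.0213² + 0.0106² + 0.5106² + 0.0426² + 0.2128² = 0.000112 + 0.036672 + 0.000454 + 0.000112 + 0.260712 + 0.001815 + 0.045284 = 0.345161
B_II = 1 / 0.345161 = 2.8972
Ranking by B (broadest → narrowest): morphospecies III (6.52) > morphospecies IV (5.85) > morphospecies II (2.90)

morphospecies III > morphospecies IV > morphospecies II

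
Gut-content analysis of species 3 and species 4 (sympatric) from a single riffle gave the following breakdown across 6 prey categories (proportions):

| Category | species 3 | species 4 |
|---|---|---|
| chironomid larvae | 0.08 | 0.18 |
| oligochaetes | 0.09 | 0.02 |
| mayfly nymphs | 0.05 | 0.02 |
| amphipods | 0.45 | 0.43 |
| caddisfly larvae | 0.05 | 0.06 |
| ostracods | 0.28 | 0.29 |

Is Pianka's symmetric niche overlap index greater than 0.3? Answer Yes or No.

Σ p₁ᵢp₂ᵢ = 0.0144 + 0.0018 + 0.0010 + 0.1935 + 0.0030 + 0.0812 = 0.2949
Σp_1ᵢ² = 0.08² + 0.09² + 0.05² + 0.45² + 0.05² + 0.28² = 0.0064 + 0.0081 + 0.0025 + 0.2025 + 0.0025 + 0.0784 = 0.3004
Σp_2ᵢ² = 0.18² + 0.02² + 0.02² + 0.43² + 0.06² + 0.29² = 0.0324 + 0.0004 + 0.0004 + 0.1849 + 0.0036 + 0.0841 = 0.3058
O = 0.2949 / √(0.3004 × 0.3058) = 0.2949 / 0.30309 = 0.9730
O = 0.9730 > 0.3 → Yes.

Yes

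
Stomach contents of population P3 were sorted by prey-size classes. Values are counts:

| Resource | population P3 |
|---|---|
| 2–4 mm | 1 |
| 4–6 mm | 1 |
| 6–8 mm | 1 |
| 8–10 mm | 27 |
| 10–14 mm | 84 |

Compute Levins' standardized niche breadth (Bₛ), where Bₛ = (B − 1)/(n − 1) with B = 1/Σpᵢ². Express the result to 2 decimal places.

Proportions for population P3 (n=114): 1/114=0.0088, 1/114=0.0088, 1/114=0.0088, 27/114=0.2368, 84/114=0.7368
Σpᵢ² = 0.0088² + 0.0088² + 0.0088² + 0.2368² + 0.7368² = 0.000077 + 0.000077 + 0.000077 + 0.056074 + 0.542874 = 0.599179
B = 1 / 0.599179 = 1.6690
Bₛ = (B − 1)/(n − 1) = (1.6690 − 1)/(5 − 1) = 0.6690/4 = 0.1673

0.17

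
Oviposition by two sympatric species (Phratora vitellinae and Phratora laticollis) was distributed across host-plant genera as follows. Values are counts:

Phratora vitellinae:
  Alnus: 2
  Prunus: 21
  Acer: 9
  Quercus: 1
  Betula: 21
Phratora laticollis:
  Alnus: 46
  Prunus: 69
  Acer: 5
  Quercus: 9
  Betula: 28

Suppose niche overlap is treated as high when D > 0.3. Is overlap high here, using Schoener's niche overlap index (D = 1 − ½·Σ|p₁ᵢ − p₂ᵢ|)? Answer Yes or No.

Yes

Proportions for Phratora vitellinae (n=54): 2/54=0.0370, 21/54=0.3889, 9/54=0.1667, 1/54=0.0185, 21/54=0.3889
Proportions for Phratora laticollis (n=157): 46/157=0.2930, 69/157=0.4395, 5/157=0.0318, 9/157=0.0573, 28/157=0.1783
Σ|p₁ᵢ − p₂ᵢ| = 0.2560 + 0.0506 + 0.1349 + 0.0388 + 0.2106 = 0.6909
D = 1 − ½ × 0.6909 = 1 − 0.34545 = 0.65455
D = 0.65455 > 0.3 → Yes.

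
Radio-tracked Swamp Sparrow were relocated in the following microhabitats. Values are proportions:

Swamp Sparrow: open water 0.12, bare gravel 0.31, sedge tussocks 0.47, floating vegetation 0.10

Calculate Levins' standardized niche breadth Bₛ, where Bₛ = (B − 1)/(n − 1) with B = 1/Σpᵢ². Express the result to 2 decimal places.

Σpᵢ² = 0.12² + 0.31² + 0.47² + 0.10² = 0.0144 + 0.0961 + 0.2209 + 0.0100 = 0.3414
B = 1 / 0.3414 = 2.9291
Bₛ = (B − 1)/(n − 1) = (2.9291 − 1)/(4 − 1) = 1.9291/3 = 0.6430

0.64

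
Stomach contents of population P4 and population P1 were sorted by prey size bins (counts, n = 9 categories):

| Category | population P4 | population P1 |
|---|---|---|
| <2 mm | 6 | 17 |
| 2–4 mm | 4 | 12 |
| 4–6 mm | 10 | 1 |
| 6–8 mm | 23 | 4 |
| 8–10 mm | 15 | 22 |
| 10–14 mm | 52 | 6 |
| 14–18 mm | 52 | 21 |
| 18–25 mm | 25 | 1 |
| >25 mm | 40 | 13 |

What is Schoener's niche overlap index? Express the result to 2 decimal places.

Proportions for population P4 (n=227): 6/227=0.0264, 4/227=0.0176, 10/227=0.0441, 23/227=0.1013, 15/227=0.0661, 52/227=0.2291, 52/227=0.2291, 25/227=0.1101, 40/227=0.1762
Proportions for population P1 (n=97): 17/97=0.1753, 12/97=0.1237, 1/97=0.0103, 4/97=0.0412, 22/97=0.2268, 6/97=0.0619, 21/97=0.2165, 1/97=0.0103, 13/97=0.1340
Σ|p₁ᵢ − p₂ᵢ| = 0.1489 + 0.1061 + 0.0338 + 0.0601 + 0.1607 + 0.1672 + 0.0126 + 0.0998 + 0.0422 = 0.8314
D = 1 − ½ × 0.8314 = 1 − 0.41570 = 0.58430

0.58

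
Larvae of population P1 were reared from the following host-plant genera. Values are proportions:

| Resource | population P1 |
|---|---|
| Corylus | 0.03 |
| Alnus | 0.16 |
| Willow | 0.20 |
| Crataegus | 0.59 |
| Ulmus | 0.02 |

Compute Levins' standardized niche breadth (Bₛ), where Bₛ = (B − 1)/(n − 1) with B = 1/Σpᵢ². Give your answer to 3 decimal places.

0.352

Σpᵢ² = 0.03² + 0.16² + 0.20² + 0.59² + 0.02² = 0.0009 + 0.0256 + 0.0400 + 0.3481 + 0.0004 = 0.4150
B = 1 / 0.4150 = 2.40964
Bₛ = (B − 1)/(n − 1) = (2.40964 − 1)/(5 − 1) = 1.40964/4 = 0.35241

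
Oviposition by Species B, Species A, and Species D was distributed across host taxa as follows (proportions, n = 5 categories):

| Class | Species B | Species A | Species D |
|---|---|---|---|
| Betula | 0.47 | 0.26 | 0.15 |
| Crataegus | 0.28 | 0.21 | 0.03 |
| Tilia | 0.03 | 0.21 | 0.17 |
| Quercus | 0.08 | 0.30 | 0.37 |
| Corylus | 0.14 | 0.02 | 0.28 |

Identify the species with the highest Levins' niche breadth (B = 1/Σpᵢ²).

Species A

Σp_Bᵢ² = 0.47² + 0.28² + 0.03² + 0.08² + 0.14² = 0.2209 + 0.0784 + 0.0009 + 0.0064 + 0.0196 = 0.3262
B_B = 1 / 0.3262 = 3.0656
Σp_Aᵢ² = 0.26² + 0.21² + 0.21² + 0.30² + 0.02² = 0.0676 + 0.0441 + 0.0441 + 0.0900 + 0.0004 = 0.2462
B_A = 1 / 0.2462 = 4.0617
Σp_Dᵢ² = 0.15² + 0.03² + 0.17² + 0.37² + 0.28² = 0.0225 + 0.0009 + 0.0289 + 0.1369 + 0.0784 = 0.2676
B_D = 1 / 0.2676 = 3.7369
Highest B → broadest niche (most generalist): Species A (B = 4.06).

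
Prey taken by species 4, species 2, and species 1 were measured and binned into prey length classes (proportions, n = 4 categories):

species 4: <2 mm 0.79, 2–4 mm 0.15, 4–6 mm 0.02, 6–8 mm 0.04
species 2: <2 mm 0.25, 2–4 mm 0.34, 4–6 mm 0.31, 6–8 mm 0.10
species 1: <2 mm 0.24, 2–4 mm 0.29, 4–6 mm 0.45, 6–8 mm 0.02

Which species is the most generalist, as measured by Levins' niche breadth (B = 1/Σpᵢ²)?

Σp_4ᵢ² = 0.79² + 0.15² + 0.02² + 0.04² = 0.6241 + 0.0225 + 0.0004 + 0.0016 = 0.6486
B_4 = 1 / 0.6486 = 1.5418
Σp_2ᵢ² = 0.25² + 0.34² + 0.31² + 0.10² = 0.0625 + 0.1156 + 0.0961 + 0.0100 = 0.2842
B_2 = 1 / 0.2842 = 3.5186
Σp_1ᵢ² = 0.24² + 0.29² + 0.45² + 0.02² = 0.0576 + 0.0841 + 0.2025 + 0.0004 = 0.3446
B_1 = 1 / 0.3446 = 2.9019
Highest B → broadest niche (most generalist): species 2 (B = 3.52).

species 2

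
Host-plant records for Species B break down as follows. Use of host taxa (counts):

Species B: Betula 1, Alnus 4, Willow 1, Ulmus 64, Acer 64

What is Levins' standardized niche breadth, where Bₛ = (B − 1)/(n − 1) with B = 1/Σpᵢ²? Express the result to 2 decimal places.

0.30

Proportions for Species B (n=134): 1/134=0.0075, 4/134=0.0299, 1/134=0.0075, 64/134=0.4776, 64/134=0.4776
Σpᵢ² = 0.0075² + 0.0299² + 0.0075² + 0.4776² + 0.4776² = 0.000056 + 0.000894 + 0.000056 + 0.228102 + 0.228102 = 0.457210
B = 1 / 0.457210 = 2.1872
Bₛ = (B − 1)/(n − 1) = (2.1872 − 1)/(5 − 1) = 1.1872/4 = 0.2968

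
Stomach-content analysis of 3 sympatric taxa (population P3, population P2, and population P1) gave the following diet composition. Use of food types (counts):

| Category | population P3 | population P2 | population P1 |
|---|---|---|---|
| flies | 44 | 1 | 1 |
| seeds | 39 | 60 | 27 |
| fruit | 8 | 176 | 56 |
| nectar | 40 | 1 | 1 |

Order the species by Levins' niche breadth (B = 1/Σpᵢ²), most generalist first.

Proportions for population P3 (n=131): 44/131=0.3359, 39/131=0.2977, 8/131=0.0611, 40/131=0.3053
Proportions for population P2 (n=238): 1/238=0.0042, 60/238=0.2521, 176/238=0.7395, 1/238=0.0042
Proportions for population P1 (n=85): 1/85=0.0118, 27/85=0.3176, 56/85=0.6588, 1/85=0.0118
Σp_P3ᵢ² = 0.3359² + 0.2977² + 0.0611² + 0.3053² = 0.112829 + 0.088625 + 0.003733 + 0.093208 = 0.298395
B_P3 = 1 / 0.298395 = 3.3513
Σp_P2ᵢ² = 0.0042² + 0.2521² + 0.7395² + 0.0042² = 0.000018 + 0.063554 + 0.546860 + 0.000018 = 0.610450
B_P2 = 1 / 0.610450 = 1.6381
Σp_P1ᵢ² = 0.0118² + 0.3176² + 0.6588² + 0.0118² = 0.000139 + 0.100870 + 0.434017 + 0.000139 = 0.535165
B_P1 = 1 / 0.535165 = 1.8686
Ranking by B (broadest → narrowest): population P3 (3.35) > population P1 (1.87) > population P2 (1.64)

population P3 > population P1 > population P2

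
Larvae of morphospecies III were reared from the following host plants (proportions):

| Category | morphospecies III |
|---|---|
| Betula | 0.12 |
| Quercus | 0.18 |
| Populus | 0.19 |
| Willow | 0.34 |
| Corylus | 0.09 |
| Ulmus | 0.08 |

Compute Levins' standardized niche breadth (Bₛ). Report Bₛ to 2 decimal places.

0.74

Σpᵢ² = 0.12² + 0.18² + 0.19² + 0.34² + 0.09² + 0.08² = 0.0144 + 0.0324 + 0.0361 + 0.1156 + 0.0081 + 0.0064 = 0.2130
B = 1 / 0.2130 = 4.6948
Bₛ = (B − 1)/(n − 1) = (4.6948 − 1)/(6 − 1) = 3.6948/5 = 0.7390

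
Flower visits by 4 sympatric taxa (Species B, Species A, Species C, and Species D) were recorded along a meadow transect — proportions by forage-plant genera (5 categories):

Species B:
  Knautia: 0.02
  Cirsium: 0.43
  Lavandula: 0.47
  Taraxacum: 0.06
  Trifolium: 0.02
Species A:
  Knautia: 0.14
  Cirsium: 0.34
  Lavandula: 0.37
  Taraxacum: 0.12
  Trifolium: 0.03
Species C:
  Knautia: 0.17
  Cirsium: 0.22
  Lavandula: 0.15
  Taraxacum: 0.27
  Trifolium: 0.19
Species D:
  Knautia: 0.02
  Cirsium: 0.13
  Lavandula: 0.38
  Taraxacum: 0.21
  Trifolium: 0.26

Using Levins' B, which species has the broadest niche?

Species C

Σp_Bᵢ² = 0.02² + 0.43² + 0.47² + 0.06² + 0.02² = 0.0004 + 0.1849 + 0.2209 + 0.0036 + 0.0004 = 0.4102
B_B = 1 / 0.4102 = 2.4378
Σp_Aᵢ² = 0.14² + 0.34² + 0.37² + 0.12² + 0.03² = 0.0196 + 0.1156 + 0.1369 + 0.0144 + 0.0009 = 0.2874
B_A = 1 / 0.2874 = 3.4795
Σp_Cᵢ² = 0.17² + 0.22² + 0.15² + 0.27² + 0.19² = 0.0289 + 0.0484 + 0.0225 + 0.0729 + 0.0361 = 0.2088
B_C = 1 / 0.2088 = 4.7893
Σp_Dᵢ² = 0.02² + 0.13² + 0.38² + 0.21² + 0.26² = 0.0004 + 0.0169 + 0.1444 + 0.0441 + 0.0676 = 0.2734
B_D = 1 / 0.2734 = 3.6576
Highest B → broadest niche (most generalist): Species C (B = 4.79).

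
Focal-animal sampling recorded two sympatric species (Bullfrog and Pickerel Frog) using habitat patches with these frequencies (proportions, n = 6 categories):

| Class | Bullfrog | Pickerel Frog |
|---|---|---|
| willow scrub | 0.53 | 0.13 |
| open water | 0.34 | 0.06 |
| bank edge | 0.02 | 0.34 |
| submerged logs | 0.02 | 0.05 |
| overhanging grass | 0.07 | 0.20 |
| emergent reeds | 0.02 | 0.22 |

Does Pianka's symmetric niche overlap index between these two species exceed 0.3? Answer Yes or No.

Yes

Σ p₁ᵢp₂ᵢ = 0.0689 + 0.0204 + 0.0068 + 0.0010 + 0.0140 + 0.0044 = 0.1155
Σp_1ᵢ² = 0.53² + 0.34² + 0.02² + 0.02² + 0.07² + 0.02² = 0.2809 + 0.1156 + 0.0004 + 0.0004 + 0.0049 + 0.0004 = 0.4026
Σp_2ᵢ² = 0.13² + 0.06² + 0.34² + 0.05² + 0.20² + 0.22² = 0.0169 + 0.0036 + 0.1156 + 0.0025 + 0.0400 + 0.0484 = 0.2270
O = 0.1155 / √(0.4026 × 0.2270) = 0.1155 / 0.30231 = 0.3821
O = 0.3821 > 0.3 → Yes.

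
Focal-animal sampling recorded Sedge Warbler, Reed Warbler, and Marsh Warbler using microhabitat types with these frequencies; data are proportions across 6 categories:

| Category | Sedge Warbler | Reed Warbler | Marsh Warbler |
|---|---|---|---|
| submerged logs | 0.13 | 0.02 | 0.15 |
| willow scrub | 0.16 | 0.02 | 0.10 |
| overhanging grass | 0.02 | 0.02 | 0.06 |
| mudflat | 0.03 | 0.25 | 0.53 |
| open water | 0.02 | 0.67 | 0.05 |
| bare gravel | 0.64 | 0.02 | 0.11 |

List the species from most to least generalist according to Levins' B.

Marsh Warbler > Sedge Warbler > Reed Warbler

Σp_Sedgᵢ² = 0.13² + 0.16² + 0.02² + 0.03² + 0.02² + 0.64² = 0.0169 + 0.0256 + 0.0004 + 0.0009 + 0.0004 + 0.4096 = 0.4538
B_Sedg = 1 / 0.4538 = 2.2036
Σp_Reedᵢ² = 0.02² + 0.02² + 0.02² + 0.25² + 0.67² + 0.02² = 0.0004 + 0.0004 + 0.0004 + 0.0625 + 0.4489 + 0.0004 = 0.5130
B_Reed = 1 / 0.5130 = 1.9493
Σp_Marsᵢ² = 0.15² + 0.10² + 0.06² + 0.53² + 0.05² + 0.11² = 0.0225 + 0.0100 + 0.0036 + 0.2809 + 0.0025 + 0.0121 = 0.3316
B_Mars = 1 / 0.3316 = 3.0157
Ranking by B (broadest → narrowest): Marsh Warbler (3.02) > Sedge Warbler (2.20) > Reed Warbler (1.95)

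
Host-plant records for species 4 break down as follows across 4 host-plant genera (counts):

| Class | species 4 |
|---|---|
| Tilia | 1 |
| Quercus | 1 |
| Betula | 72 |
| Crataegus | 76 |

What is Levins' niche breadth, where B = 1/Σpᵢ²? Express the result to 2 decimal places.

2.05

Proportions for species 4 (n=150): 1/150=0.0067, 1/150=0.0067, 72/150=0.4800, 76/150=0.5067
Σpᵢ² = 0.0067² + 0.0067² + 0.4800² + 0.5067² = 0.000045 + 0.000045 + 0.230400 + 0.256745 = 0.487235
B = 1 / 0.487235 = 2.0524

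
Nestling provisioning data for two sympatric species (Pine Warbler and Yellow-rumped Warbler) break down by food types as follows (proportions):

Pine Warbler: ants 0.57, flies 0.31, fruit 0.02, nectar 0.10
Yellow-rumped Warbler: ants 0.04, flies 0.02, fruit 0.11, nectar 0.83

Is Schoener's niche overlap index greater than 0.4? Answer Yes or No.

No

Σ|p₁ᵢ − p₂ᵢ| = 0.53 + 0.29 + 0.09 + 0.73 = 1.64
D = 1 − ½ × 1.64 = 1 − 0.820 = 0.1800
D = 0.1800 < 0.4 → No.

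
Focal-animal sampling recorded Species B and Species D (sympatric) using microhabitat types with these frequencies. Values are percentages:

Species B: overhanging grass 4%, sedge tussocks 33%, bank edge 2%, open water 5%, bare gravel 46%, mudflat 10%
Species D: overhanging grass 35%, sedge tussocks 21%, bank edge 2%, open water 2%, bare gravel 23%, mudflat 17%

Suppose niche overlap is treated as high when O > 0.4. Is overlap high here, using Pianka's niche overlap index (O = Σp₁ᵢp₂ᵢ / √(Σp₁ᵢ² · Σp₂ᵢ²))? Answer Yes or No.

Yes

Convert percentages to proportions (divide by 100).
Σ p₁ᵢp₂ᵢ = 0.0140 + 0.0693 + 0.0004 + 0.0010 + 0.1058 + 0.0170 = 0.2075
Σp_1ᵢ² = 0.04² + 0.33² + 0.02² + 0.05² + 0.46² + 0.10² = 0.0016 + 0.1089 + 0.0004 + 0.0025 + 0.2116 + 0.0100 = 0.3350
Σp_2ᵢ² = 0.35² + 0.21² + 0.02² + 0.02² + 0.23² + 0.17² = 0.1225 + 0.0441 + 0.0004 + 0.0004 + 0.0529 + 0.0289 = 0.2492
O = 0.2075 / √(0.3350 × 0.2492) = 0.2075 / 0.28893 = 0.7182
O = 0.7182 > 0.4 → Yes.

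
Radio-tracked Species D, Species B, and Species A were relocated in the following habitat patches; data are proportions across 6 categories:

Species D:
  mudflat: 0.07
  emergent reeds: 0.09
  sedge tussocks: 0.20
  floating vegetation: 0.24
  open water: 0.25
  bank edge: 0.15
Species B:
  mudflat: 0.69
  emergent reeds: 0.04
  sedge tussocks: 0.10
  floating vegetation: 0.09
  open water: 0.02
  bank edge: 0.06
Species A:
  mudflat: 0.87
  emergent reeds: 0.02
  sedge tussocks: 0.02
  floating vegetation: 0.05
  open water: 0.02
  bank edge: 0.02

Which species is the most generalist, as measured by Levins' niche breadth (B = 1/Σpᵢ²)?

Species D

Σp_Dᵢ² = 0.07² + 0.09² + 0.20² + 0.24² + 0.25² + 0.15² = 0.0049 + 0.0081 + 0.0400 + 0.0576 + 0.0625 + 0.0225 = 0.1956
B_D = 1 / 0.1956 = 5.1125
Σp_Bᵢ² = 0.69² + 0.04² + 0.10² + 0.09² + 0.02² + 0.06² = 0.4761 + 0.0016 + 0.0100 + 0.0081 + 0.0004 + 0.0036 = 0.4998
B_B = 1 / 0.4998 = 2.0008
Σp_Aᵢ² = 0.87² + 0.02² + 0.02² + 0.05² + 0.02² + 0.02² = 0.7569 + 0.0004 + 0.0004 + 0.0025 + 0.0004 + 0.0004 = 0.7610
B_A = 1 / 0.7610 = 1.3141
Highest B → broadest niche (most generalist): Species D (B = 5.11).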